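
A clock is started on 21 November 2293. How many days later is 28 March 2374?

Day-of-year of November 21, 2293: 325.
Day-of-year of March 28, 2374: 87.
2293 has 365 days, so 365 − 325 = 40 days remain in 2293.
Full years 2294–2373: 61 common + 19 leap = 61×365 + 19×366 = 29219 days.
Total: 40 + 29219 + 87 = 29346 days.

29346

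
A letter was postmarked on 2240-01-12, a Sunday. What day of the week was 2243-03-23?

January 12, 2240 → January 12, 2241: 366 days (2240 is a leap year).
January 12, 2241 → January 12, 2242: 365 days.
January 12, 2242 → January 12, 2243: 365 days.
January 2243: 31 − 12 = 19 days remain.
Then February 2243 (28): 28 days.
March 1–23, 2243: 23 days.
Residual: 70 days.
Total: 1166 days.
1166 mod 7 = 4, so 4 days after Sunday is Thursday.

Thursday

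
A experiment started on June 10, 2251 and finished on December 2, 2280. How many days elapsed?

10768

From June 10, 2251 to June 10, 2280: 29 years, of which 8 contain a Feb 29 — 21×365 + 8×366 = 10593 days.
June 2280: 30 − 10 = 20 days remain.
Then July (31), August (31), September (30), October (31), November (30): 31 + 31 + 30 + 31 + 30 = 153 days.
December 1–2, 2280: 2 days.
Residual: 175 days.
Total: 10768 days.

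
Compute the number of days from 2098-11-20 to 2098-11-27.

7

Within November 2098: 27 − 20 = 7 days.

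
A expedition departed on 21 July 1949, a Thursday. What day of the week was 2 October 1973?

Tuesday

Day-of-year of July 21, 1949: 202.
Day-of-year of October 2, 1973: 275.
1949 has 365 days, so 365 − 202 = 163 days remain in 1949.
Full years 1950–1972: 17 common + 6 leap = 17×365 + 6×366 = 8401 days.
Total: 163 + 8401 + 275 = 8839 days.
8839 mod 7 = 5, so 5 days after Thursday is Tuesday.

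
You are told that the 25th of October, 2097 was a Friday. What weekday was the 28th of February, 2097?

Count forward from the earlier date (February 28, 2097) to the later (October 25, 2097):
February 2097: 28 − 28 = 0 days remain (2097 is not a leap year, so February has 28 days).
Then March (31), April (30), May (31), June (30), July (31), August (31), September (30): 31 + 30 + 31 + 30 + 31 + 31 + 30 = 214 days.
October 1–25, 2097: 25 days.
Total: 0 + 214 + 25 = 239 days.
239 mod 7 = 1, so 1 day before Friday is Thursday.

Thursday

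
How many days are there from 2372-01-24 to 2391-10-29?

From January 24, 2372 to January 24, 2391: 19 years, of which 5 contain a Feb 29 — 14×365 + 5×366 = 6940 days.
January 2391: 31 − 24 = 7 days remain.
Then February 2391 (28), March (31), April (30), May (31), June (30), July (31), August (31), September (30): 28 + 31 + 30 + 31 + 30 + 31 + 31 + 30 = 242 days.
October 1–29, 2391: 29 days.
Residual: 278 days.
Total: 7218 days.

7218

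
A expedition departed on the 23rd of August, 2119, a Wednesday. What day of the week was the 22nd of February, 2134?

Monday

Day-of-year of August 23, 2119: 235.
Day-of-year of February 22, 2134: 53.
2119 has 365 days, so 365 − 235 = 130 days remain in 2119.
Full years 2120–2133: 10 common + 4 leap = 10×365 + 4×366 = 5114 days.
Total: 130 + 5114 + 53 = 5297 days.
5297 mod 7 = 5, so 5 days after Wednesday is Monday.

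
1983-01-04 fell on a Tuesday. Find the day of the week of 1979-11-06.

Tuesday

Count forward from the earlier date (November 6, 1979) to the later (January 4, 1983):
November 6, 1979 → November 6, 1980: 366 days (1980 is a leap year).
November 6, 1980 → November 6, 1981: 365 days.
November 6, 1981 → November 6, 1982: 365 days.
November 1982: 30 − 6 = 24 days remain.
Then December (31): 31 days.
January 1–4, 1983: 4 days.
Residual: 59 days.
Total: 1155 days.
1155 is a multiple of 7, so 1979-11-06 falls on the same weekday: Tuesday.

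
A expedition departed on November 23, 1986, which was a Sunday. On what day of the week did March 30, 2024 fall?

Saturday

Day-of-year of November 23, 1986: 327.
Day-of-year of March 30, 2024: 90.
1986 has 365 days, so 365 − 327 = 38 days remain in 1986.
Full years 1987–2023: 28 common + 9 leap = 28×365 + 9×366 = 13514 days.
Total: 38 + 13514 + 90 = 13642 days.
13642 mod 7 = 6, so 6 days after Sunday is Saturday.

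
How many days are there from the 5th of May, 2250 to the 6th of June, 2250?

May 2250: 31 − 5 = 26 days remain.
June 1–6, 2250: 6 days.
Total: 26 + 6 = 32 days.

32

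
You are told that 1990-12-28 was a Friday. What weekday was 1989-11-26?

Count forward from the earlier date (November 26, 1989) to the later (December 28, 1990):
November 1989: 30 − 26 = 4 days remain.
Then 12 full months totalling 365 days.
December 1–28, 1990: 28 days.
Total: 4 + 365 + 28 = 397 days.
397 mod 7 = 5, so 5 days before Friday is Sunday.

Sunday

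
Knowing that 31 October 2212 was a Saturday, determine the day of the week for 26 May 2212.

Tuesday

Count forward from the earlier date (May 26, 2212) to the later (October 31, 2212):
May 2212: 31 − 26 = 5 days remain.
Then June (30), July (31), August (31), September (30): 30 + 31 + 31 + 30 = 122 days.
October 1–31, 2212: 31 days.
Total: 5 + 122 + 31 = 158 days.
158 mod 7 = 4, so 4 days before Saturday is Tuesday.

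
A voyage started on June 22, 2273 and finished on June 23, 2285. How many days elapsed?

From June 22, 2273 to June 22, 2285: 12 years, of which 3 contain a Feb 29 — 9×365 + 3×366 = 4383 days.
Within June 2285: 23 − 22 = 1 day.
Total: 4384 days.

4384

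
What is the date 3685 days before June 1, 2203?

April 28, 2193

Count 3685 days before June 1, 2203:
From April 28, 2193 to April 28, 2203: 10 years, of which 1 contains a Feb 29 — 9×365 + 1×366 = 3651 days.
(2200 is not a leap year (divisible by 100 but not 400).)
April 2203: 30 − 28 = 2 days remain.
Then May (31): 31 days.
June 1, 2203: 1 day.
Residual: 34 days.
Total: 3685 days.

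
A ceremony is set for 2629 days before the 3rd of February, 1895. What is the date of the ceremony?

the 23rd of November, 1887

Count 2629 days before February 3, 1895:
Day-of-year of November 23, 1887: 327.
Day-of-year of February 3, 1895: 34.
1887 has 365 days, so 365 − 327 = 38 days remain in 1887.
Full years 1888–1894: 5 common + 2 leap = 5×365 + 2×366 = 2557 days.
Total: 38 + 2557 + 34 = 2629 days.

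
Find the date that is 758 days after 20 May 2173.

17 June 2175

Count 758 days after May 20, 2173:
May 2173: 31 − 20 = 11 days remain.
Then 24 full months totalling 730 days.
June 1–17, 2175: 17 days.
Total: 11 + 730 + 17 = 758 days.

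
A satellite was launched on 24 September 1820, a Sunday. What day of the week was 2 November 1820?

September 1820: 30 − 24 = 6 days remain.
Then October (31): 31 days.
November 1–2, 1820: 2 days.
Total: 6 + 31 + 2 = 39 days.
39 mod 7 = 4, so 4 days after Sunday is Thursday.

Thursday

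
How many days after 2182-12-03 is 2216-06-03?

Day-of-year of December 3, 2182: 337.
Day-of-year of June 3, 2216: 155.
2182 has 365 days, so 365 − 337 = 28 days remain in 2182.
Full years 2183–2215: 26 common + 7 leap = 26×365 + 7×366 = 12052 days.
Total: 28 + 12052 + 155 = 12235 days.

12235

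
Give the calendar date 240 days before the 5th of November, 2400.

the 10th of March, 2400

Count 240 days before November 5, 2400:
March 2400: 31 − 10 = 21 days remain.
Then April (30), May (31), June (30), July (31), August (31), September (30), October (31): 30 + 31 + 30 + 31 + 31 + 30 + 31 = 214 days.
November 1–5, 2400: 5 days.
Total: 21 + 214 + 5 = 240 days.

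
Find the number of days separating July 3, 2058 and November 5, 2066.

3047

Day-of-year of July 3, 2058: 184.
Day-of-year of November 5, 2066: 309.
2058 has 365 days, so 365 − 184 = 181 days remain in 2058.
Full years 2059–2065: 5 common + 2 leap = 5×365 + 2×366 = 2557 days.
Total: 181 + 2557 + 309 = 3047 days.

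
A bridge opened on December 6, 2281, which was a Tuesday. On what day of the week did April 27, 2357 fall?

Saturday

Day-of-year of December 6, 2281: 340.
Day-of-year of April 27, 2357: 117.
2281 has 365 days, so 365 − 340 = 25 days remain in 2281.
Full years 2282–2356: 57 common + 18 leap = 57×365 + 18×366 = 27393 days.
Total: 25 + 27393 + 117 = 27535 days.
27535 mod 7 = 4, so 4 days after Tuesday is Saturday.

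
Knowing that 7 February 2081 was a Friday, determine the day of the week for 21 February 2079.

Count forward from the earlier date (February 21, 2079) to the later (February 7, 2081):
February 2079: 28 − 21 = 7 days remain (2079 is not a leap year, so February has 28 days).
Then 23 full months totalling 703 days.
February 1–7, 2081: 7 days (2081 is not a leap year).
Total: 7 + 703 + 7 = 717 days.
717 mod 7 = 3, so 3 days before Friday is Tuesday.

Tuesday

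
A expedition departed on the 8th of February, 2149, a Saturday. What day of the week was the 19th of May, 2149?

February 2149: 28 − 8 = 20 days remain (2149 is not a leap year, so February has 28 days).
Then March (31), April (30): 31 + 30 = 61 days.
May 1–19, 2149: 19 days.
Total: 20 + 61 + 19 = 100 days.
100 mod 7 = 2, so 2 days after Saturday is Monday.

Monday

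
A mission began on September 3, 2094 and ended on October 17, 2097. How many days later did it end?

1140

September 3, 2094 → September 3, 2095: 365 days.
September 3, 2095 → September 3, 2096: 366 days (2096 is a leap year).
September 3, 2096 → September 3, 2097: 365 days.
September 2097: 30 − 3 = 27 days remain.
October 1–17, 2097: 17 days.
Residual: 44 days.
Total: 1140 days.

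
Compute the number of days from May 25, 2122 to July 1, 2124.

768

May 25, 2122 → May 25, 2123: 365 days.
May 25, 2123 → May 25, 2124: 366 days (2124 is a leap year).
May 2124: 31 − 25 = 6 days remain.
Then June (30): 30 days.
July 1, 2124: 1 day.
Residual: 37 days.
Total: 768 days.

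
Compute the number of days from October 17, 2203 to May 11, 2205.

572

Day-of-year of October 17, 2203: 290.
Day-of-year of May 11, 2205: 131.
2203 has 365 days, so 365 − 290 = 75 days remain in 2203.
Full years: 2204: 366. Sum = 366.
Total: 75 + 366 + 131 = 572 days.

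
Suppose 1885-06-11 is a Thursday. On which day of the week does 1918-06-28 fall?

Friday

Day-of-year of June 11, 1885: 162.
Day-of-year of June 28, 1918: 179.
1885 has 365 days, so 365 − 162 = 203 days remain in 1885.
Full years 1886–1917: 25 common + 7 leap = 25×365 + 7×366 = 11687 days.
Total: 203 + 11687 + 179 = 12069 days.
12069 mod 7 = 1, so 1 day after Thursday is Friday.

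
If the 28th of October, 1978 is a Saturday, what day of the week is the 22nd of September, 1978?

Friday

Count forward from the earlier date (September 22, 1978) to the later (October 28, 1978):
September 1978: 30 − 22 = 8 days remain.
October 1–28, 1978: 28 days.
Total: 8 + 28 = 36 days.
36 mod 7 = 1, so 1 day before Saturday is Friday.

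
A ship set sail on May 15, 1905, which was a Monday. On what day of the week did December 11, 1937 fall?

Saturday

Day-of-year of May 15, 1905: 135.
Day-of-year of December 11, 1937: 345.
1905 has 365 days, so 365 − 135 = 230 days remain in 1905.
Full years 1906–1936: 23 common + 8 leap = 23×365 + 8×366 = 11323 days.
Total: 230 + 11323 + 345 = 11898 days.
11898 mod 7 = 5, so 5 days after Monday is Saturday.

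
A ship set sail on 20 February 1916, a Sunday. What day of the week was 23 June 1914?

Count forward from the earlier date (June 23, 1914) to the later (February 20, 1916):
Day-of-year of June 23, 1914: 174.
Day-of-year of February 20, 1916: 51.
1914 has 365 days, so 365 − 174 = 191 days remain in 1914.
Full years: 1915: 365. Sum = 365.
Total: 191 + 365 + 51 = 607 days.
607 mod 7 = 5, so 5 days before Sunday is Tuesday.

Tuesday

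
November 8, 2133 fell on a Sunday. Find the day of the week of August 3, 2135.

Wednesday

November 2133: 30 − 8 = 22 days remain.
Then 20 full months totalling 608 days.
August 1–3, 2135: 3 days.
Total: 22 + 608 + 3 = 633 days.
633 mod 7 = 3, so 3 days after Sunday is Wednesday.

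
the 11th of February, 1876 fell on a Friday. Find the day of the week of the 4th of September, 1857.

Friday

Count forward from the earlier date (September 4, 1857) to the later (February 11, 1876):
Day-of-year of September 4, 1857: 247.
Day-of-year of February 11, 1876: 42.
1857 has 365 days, so 365 − 247 = 118 days remain in 1857.
Full years 1858–1875: 14 common + 4 leap = 14×365 + 4×366 = 6574 days.
Total: 118 + 6574 + 42 = 6734 days.
6734 is a multiple of 7, so the 4th of September, 1857 falls on the same weekday: Friday.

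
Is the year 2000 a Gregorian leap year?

2000 is a leap year (divisible by 400).

Yes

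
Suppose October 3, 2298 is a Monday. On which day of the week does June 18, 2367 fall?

Day-of-year of October 3, 2298: 276.
Day-of-year of June 18, 2367: 169.
2298 has 365 days, so 365 − 276 = 89 days remain in 2298.
Full years 2299–2366: 52 common + 16 leap = 52×365 + 16×366 = 24836 days.
Total: 89 + 24836 + 169 = 25094 days.
25094 mod 7 = 6, so 6 days after Monday is Sunday.

Sunday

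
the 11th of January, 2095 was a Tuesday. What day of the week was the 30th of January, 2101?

Sunday

January 11, 2095 → January 11, 2096: 365 days.
January 11, 2096 → January 11, 2097: 366 days (2096 is a leap year).
January 11, 2097 → January 11, 2098: 365 days.
January 11, 2098 → January 11, 2099: 365 days.
January 11, 2099 → January 11, 2100: 365 days.
January 11, 2100 → January 11, 2101: 365 days (2100 is not a leap year (divisible by 100 but not 400)).
Within January 2101: 30 − 11 = 19 days.
Total: 2210 days.
2210 mod 7 = 5, so 5 days after Tuesday is Sunday.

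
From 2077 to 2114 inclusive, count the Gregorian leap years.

8

Years divisible by 4 in [2077, 2114]: 2080, 2084, 2088, 2092, 2096, 2100, 2104, 2108, 2112.
Of these, 2100 is divisible by 100 but not 400, so not leap.
Leap years: 9 − 1 = 8.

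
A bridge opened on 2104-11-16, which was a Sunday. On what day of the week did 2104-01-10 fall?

Thursday

Count forward from the earlier date (January 10, 2104) to the later (November 16, 2104):
January 2104: 31 − 10 = 21 days remain.
Then 9 full months totalling 274 days.
November 1–16, 2104: 16 days.
Total: 21 + 274 + 16 = 311 days.
311 mod 7 = 3, so 3 days before Sunday is Thursday.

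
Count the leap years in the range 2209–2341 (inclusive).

32

Years divisible by 4: 2212, 2216, …, 2340 — 33 in all.
Of these, 2300 is divisible by 100 but not 400, so not leap.
Leap years: 33 − 1 = 32.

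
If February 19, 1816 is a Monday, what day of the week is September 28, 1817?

Day-of-year of February 19, 1816: 50.
Day-of-year of September 28, 1817: 271.
1816 has 366 days, so 366 − 50 = 316 days remain in 1816.
Total: 316 + 271 = 587 days.
587 mod 7 = 6, so 6 days after Monday is Sunday.

Sunday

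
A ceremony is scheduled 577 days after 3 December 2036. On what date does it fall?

3 July 2038

Count 577 days after December 3, 2036:
Day-of-year of December 3, 2036: 338.
Day-of-year of July 3, 2038: 184.
2036 has 366 days, so 366 − 338 = 28 days remain in 2036.
Full years: 2037: 365. Sum = 365.
Total: 28 + 365 + 184 = 577 days.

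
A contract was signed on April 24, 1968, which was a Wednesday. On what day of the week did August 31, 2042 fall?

Sunday

Day-of-year of April 24, 1968: 115.
Day-of-year of August 31, 2042: 243.
1968 has 366 days, so 366 − 115 = 251 days remain in 1968.
Full years 1969–2041: 55 common + 18 leap = 55×365 + 18×366 = 26663 days.
Total: 251 + 26663 + 243 = 27157 days.
27157 mod 7 = 4, so 4 days after Wednesday is Sunday.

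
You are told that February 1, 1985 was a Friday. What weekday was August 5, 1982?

Thursday

Count forward from the earlier date (August 5, 1982) to the later (February 1, 1985):
Day-of-year of August 5, 1982: 217.
Day-of-year of February 1, 1985: 32.
1982 has 365 days, so 365 − 217 = 148 days remain in 1982.
Full years: 1983: 365; 1984: 366. Sum = 731.
Total: 148 + 731 + 32 = 911 days.
911 mod 7 = 1, so 1 day before Friday is Thursday.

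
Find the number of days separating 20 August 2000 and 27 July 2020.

7281

Day-of-year of August 20, 2000: 233.
Day-of-year of July 27, 2020: 209.
2000 has 366 days, so 366 − 233 = 133 days remain in 2000.
Full years 2001–2019: 15 common + 4 leap = 15×365 + 4×366 = 6939 days.
Total: 133 + 6939 + 209 = 7281 days.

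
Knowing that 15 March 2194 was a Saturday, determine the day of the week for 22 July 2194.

Tuesday

March 2194: 31 − 15 = 16 days remain.
Then April (30), May (31), June (30): 30 + 31 + 30 = 91 days.
July 1–22, 2194: 22 days.
Total: 16 + 91 + 22 = 129 days.
129 mod 7 = 3, so 3 days after Saturday is Tuesday.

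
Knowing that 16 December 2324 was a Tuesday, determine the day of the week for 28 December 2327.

Wednesday

December 16, 2324 → December 16, 2325: 365 days.
December 16, 2325 → December 16, 2326: 365 days.
December 16, 2326 → December 16, 2327: 365 days.
Within December 2327: 28 − 16 = 12 days.
Total: 1107 days.
1107 mod 7 = 1, so 1 day after Tuesday is Wednesday.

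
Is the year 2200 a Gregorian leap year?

No

2200 is not a leap year (divisible by 100 but not 400).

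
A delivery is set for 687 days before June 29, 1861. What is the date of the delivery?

August 12, 1859

Count 687 days before June 29, 1861:
Day-of-year of August 12, 1859: 224.
Day-of-year of June 29, 1861: 180.
1859 has 365 days, so 365 − 224 = 141 days remain in 1859.
Full years: 1860: 366. Sum = 366.
Total: 141 + 366 + 180 = 687 days.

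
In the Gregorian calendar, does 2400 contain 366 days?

Yes

2400 is a leap year (divisible by 400).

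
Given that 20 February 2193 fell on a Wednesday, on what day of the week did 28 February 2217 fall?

Day-of-year of February 20, 2193: 51.
Day-of-year of February 28, 2217: 59.
2193 has 365 days, so 365 − 51 = 314 days remain in 2193.
Full years 2194–2216: 18 common + 5 leap = 18×365 + 5×366 = 8400 days.
Total: 314 + 8400 + 59 = 8773 days.
8773 mod 7 = 2, so 2 days after Wednesday is Friday.

Friday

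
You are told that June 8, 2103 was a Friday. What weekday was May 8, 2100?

Saturday

Count forward from the earlier date (May 8, 2100) to the later (June 8, 2103):
May 8, 2100 → May 8, 2101: 365 days.
May 8, 2101 → May 8, 2102: 365 days.
May 8, 2102 → May 8, 2103: 365 days.
May 2103: 31 − 8 = 23 days remain.
June 1–8, 2103: 8 days.
Residual: 31 days.
Total: 1126 days.
1126 mod 7 = 6, so 6 days before Friday is Saturday.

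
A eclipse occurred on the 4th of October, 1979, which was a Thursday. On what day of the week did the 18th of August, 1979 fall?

Count forward from the earlier date (August 18, 1979) to the later (October 4, 1979):
August 1979: 31 − 18 = 13 days remain.
Then September (30): 30 days.
October 1–4, 1979: 4 days.
Total: 13 + 30 + 4 = 47 days.
47 mod 7 = 5, so 5 days before Thursday is Saturday.

Saturday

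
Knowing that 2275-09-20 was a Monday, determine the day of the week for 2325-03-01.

Sunday

From September 20, 2275 to September 20, 2324: 49 years, of which 12 contain a Feb 29 — 37×365 + 12×366 = 17897 days.
(2300 is not a leap year (divisible by 100 but not 400).)
September 2324: 30 − 20 = 10 days remain.
Then October (31), November (30), December (31), January (31), February 2325 (28): 31 + 30 + 31 + 31 + 28 = 151 days.
March 1, 2325: 1 day.
Residual: 162 days.
Total: 18059 days.
18059 mod 7 = 6, so 6 days after Monday is Sunday.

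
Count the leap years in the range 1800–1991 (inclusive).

Years divisible by 4: 1800, 1804, …, 1988 — 48 in all.
Of these, 1800, 1900 are divisible by 100 but not 400, so not leap.
Leap years: 48 − 2 = 46.

46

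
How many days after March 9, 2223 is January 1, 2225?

March 9, 2223 → March 9, 2224: 366 days (2224 is a leap year).
March 2224: 31 − 9 = 22 days remain.
Then 9 full months totalling 275 days.
January 1, 2225: 1 day.
Residual: 298 days.
Total: 664 days.

664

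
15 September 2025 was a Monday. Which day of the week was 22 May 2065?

Friday

From September 15, 2025 to September 15, 2064: 39 years, of which 10 contain a Feb 29 — 29×365 + 10×366 = 14245 days.
September 2064: 30 − 15 = 15 days remain.
Then October (31), November (30), December (31), January (31), February 2065 (28), March (31), April (30): 31 + 30 + 31 + 31 + 28 + 31 + 30 = 212 days.
May 1–22, 2065: 22 days.
Residual: 249 days.
Total: 14494 days.
14494 mod 7 = 4, so 4 days after Monday is Friday.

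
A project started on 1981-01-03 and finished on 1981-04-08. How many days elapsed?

January 1981: 31 − 3 = 28 days remain.
Then February 1981 (28), March (31): 28 + 31 = 59 days.
April 1–8, 1981: 8 days.
Total: 28 + 59 + 8 = 95 days.

95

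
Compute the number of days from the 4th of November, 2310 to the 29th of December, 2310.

November 2310: 30 − 4 = 26 days remain.
December 1–29, 2310: 29 days.
Total: 26 + 29 = 55 days.

55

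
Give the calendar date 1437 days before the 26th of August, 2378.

the 19th of September, 2374

Count 1437 days before August 26, 2378:
Day-of-year of September 19, 2374: 262.
Day-of-year of August 26, 2378: 238.
2374 has 365 days, so 365 − 262 = 103 days remain in 2374.
Full years: 2375: 365; 2376: 366; 2377: 365. Sum = 1096.
Total: 103 + 1096 + 238 = 1437 days.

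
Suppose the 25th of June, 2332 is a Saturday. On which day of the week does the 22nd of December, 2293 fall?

Friday

Count forward from the earlier date (December 22, 2293) to the later (June 25, 2332):
Day-of-year of December 22, 2293: 356.
Day-of-year of June 25, 2332: 177.
2293 has 365 days, so 365 − 356 = 9 days remain in 2293.
Full years 2294–2331: 30 common + 8 leap = 30×365 + 8×366 = 13878 days.
Total: 9 + 13878 + 177 = 14064 days.
14064 mod 7 = 1, so 1 day before Saturday is Friday.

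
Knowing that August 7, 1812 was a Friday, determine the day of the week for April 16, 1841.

Friday

From August 7, 1812 to August 7, 1840: 28 years, of which 7 contain a Feb 29 — 21×365 + 7×366 = 10227 days.
August 1840: 31 − 7 = 24 days remain.
Then September (30), October (31), November (30), December (31), January (31), February 1841 (28), March (31): 30 + 31 + 30 + 31 + 31 + 28 + 31 = 212 days.
April 1–16, 1841: 16 days.
Residual: 252 days.
Total: 10479 days.
10479 is a multiple of 7, so April 16, 1841 falls on the same weekday: Friday.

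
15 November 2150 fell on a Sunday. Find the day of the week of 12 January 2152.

Wednesday

Day-of-year of November 15, 2150: 319.
Day-of-year of January 12, 2152: 12.
2150 has 365 days, so 365 − 319 = 46 days remain in 2150.
Full years: 2151: 365. Sum = 365.
Total: 46 + 365 + 12 = 423 days.
423 mod 7 = 3, so 3 days after Sunday is Wednesday.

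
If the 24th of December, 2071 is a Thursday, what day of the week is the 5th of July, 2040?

Count forward from the earlier date (July 5, 2040) to the later (December 24, 2071):
Day-of-year of July 5, 2040: 187.
Day-of-year of December 24, 2071: 358.
2040 has 366 days, so 366 − 187 = 179 days remain in 2040.
Full years 2041–2070: 23 common + 7 leap = 23×365 + 7×366 = 10957 days.
Total: 179 + 10957 + 358 = 11494 days.
11494 is a multiple of 7, so the 5th of July, 2040 falls on the same weekday: Thursday.

Thursday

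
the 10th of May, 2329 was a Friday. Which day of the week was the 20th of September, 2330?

May 2329: 31 − 10 = 21 days remain.
Then 15 full months totalling 457 days.
September 1–20, 2330: 20 days.
Total: 21 + 457 + 20 = 498 days.
498 mod 7 = 1, so 1 day after Friday is Saturday.

Saturday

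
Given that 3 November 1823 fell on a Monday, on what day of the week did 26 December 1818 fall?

Saturday

Count forward from the earlier date (December 26, 1818) to the later (November 3, 1823):
December 26, 1818 → December 26, 1819: 365 days.
December 26, 1819 → December 26, 1820: 366 days (1820 is a leap year).
December 26, 1820 → December 26, 1821: 365 days.
December 26, 1821 → December 26, 1822: 365 days.
December 1822: 31 − 26 = 5 days remain.
Then 10 full months totalling 304 days.
November 1–3, 1823: 3 days.
Residual: 312 days.
Total: 1773 days.
1773 mod 7 = 2, so 2 days before Monday is Saturday.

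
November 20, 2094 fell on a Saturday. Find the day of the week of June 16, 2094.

Wednesday

Count forward from the earlier date (June 16, 2094) to the later (November 20, 2094):
June 2094: 30 − 16 = 14 days remain.
Then July (31), August (31), September (30), October (31): 31 + 31 + 30 + 31 = 123 days.
November 1–20, 2094: 20 days.
Total: 14 + 123 + 20 = 157 days.
157 mod 7 = 3, so 3 days before Saturday is Wednesday.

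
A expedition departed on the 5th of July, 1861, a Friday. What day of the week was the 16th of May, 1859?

Count forward from the earlier date (May 16, 1859) to the later (July 5, 1861):
May 1859: 31 − 16 = 15 days remain.
Then 25 full months totalling 761 days.
July 1–5, 1861: 5 days.
Total: 15 + 761 + 5 = 781 days.
781 mod 7 = 4, so 4 days before Friday is Monday.

Monday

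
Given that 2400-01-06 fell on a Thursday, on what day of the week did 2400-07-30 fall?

January 2400: 31 − 6 = 25 days remain.
Then February 2400 (29), March (31), April (30), May (31), June (30): 29 + 31 + 30 + 31 + 30 = 151 days.
July 1–30, 2400: 30 days.
Total: 25 + 151 + 30 = 206 days.
206 mod 7 = 3, so 3 days after Thursday is Sunday.

Sunday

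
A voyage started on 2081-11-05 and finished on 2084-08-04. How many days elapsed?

November 5, 2081 → November 5, 2082: 365 days.
November 5, 2082 → November 5, 2083: 365 days.
November 2083: 30 − 5 = 25 days remain.
Then December (31), January (31), February 2084 (29), March (31), April (30), May (31), June (30), July (31): 31 + 31 + 29 + 31 + 30 + 31 + 30 + 31 = 244 days.
August 1–4, 2084: 4 days.
Residual: 273 days.
Total: 1003 days.

1003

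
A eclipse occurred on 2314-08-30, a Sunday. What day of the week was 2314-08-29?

Count forward from the earlier date (August 29, 2314) to the later (August 30, 2314):
Within August 2314: 30 − 29 = 1 day.
1 mod 7 = 1, so 1 day before Sunday is Saturday.

Saturday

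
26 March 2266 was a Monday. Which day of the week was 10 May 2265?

Wednesday

Count forward from the earlier date (May 10, 2265) to the later (March 26, 2266):
May 2265: 31 − 10 = 21 days remain.
Then 9 full months totalling 273 days.
March 1–26, 2266: 26 days.
Total: 21 + 273 + 26 = 320 days.
320 mod 7 = 5, so 5 days before Monday is Wednesday.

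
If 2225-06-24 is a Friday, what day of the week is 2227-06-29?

Friday

June 24, 2225 → June 24, 2226: 365 days.
June 24, 2226 → June 24, 2227: 365 days.
Within June 2227: 29 − 24 = 5 days.
Total: 735 days.
735 is a multiple of 7, so 2227-06-29 falls on the same weekday: Friday.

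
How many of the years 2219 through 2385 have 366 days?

41

Years divisible by 4: 2220, 2224, …, 2384 — 42 in all.
Of these, 2300 is divisible by 100 but not 400, so not leap.
Leap years: 42 − 1 = 41.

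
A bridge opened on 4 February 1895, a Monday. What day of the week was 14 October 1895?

Monday

February 1895: 28 − 4 = 24 days remain (1895 is not a leap year, so February has 28 days).
Then March (31), April (30), May (31), June (30), July (31), August (31), September (30): 31 + 30 + 31 + 30 + 31 + 31 + 30 = 214 days.
October 1–14, 1895: 14 days.
Total: 24 + 214 + 14 = 252 days.
252 is a multiple of 7, so 14 October 1895 falls on the same weekday: Monday.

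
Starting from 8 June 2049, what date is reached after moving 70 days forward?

17 August 2049

Count 70 days after June 8, 2049:
June 2049: 30 − 8 = 22 days remain.
Then July (31): 31 days.
August 1–17, 2049: 17 days.
Total: 22 + 31 + 17 = 70 days.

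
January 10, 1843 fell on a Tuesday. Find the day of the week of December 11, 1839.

Wednesday

Count forward from the earlier date (December 11, 1839) to the later (January 10, 1843):
December 11, 1839 → December 11, 1840: 366 days (1840 is a leap year).
December 11, 1840 → December 11, 1841: 365 days.
December 11, 1841 → December 11, 1842: 365 days.
December 1842: 31 − 11 = 20 days remain.
January 1–10, 1843: 10 days.
Residual: 30 days.
Total: 1126 days.
1126 mod 7 = 6, so 6 days before Tuesday is Wednesday.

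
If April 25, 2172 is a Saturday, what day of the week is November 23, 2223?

Sunday

Day-of-year of April 25, 2172: 116.
Day-of-year of November 23, 2223: 327.
2172 has 366 days, so 366 − 116 = 250 days remain in 2172.
Full years 2173–2222: 39 common + 11 leap = 39×365 + 11×366 = 18261 days.
Total: 250 + 18261 + 327 = 18838 days.
18838 mod 7 = 1, so 1 day after Saturday is Sunday.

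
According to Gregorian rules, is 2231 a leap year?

2231 is not a leap year.

No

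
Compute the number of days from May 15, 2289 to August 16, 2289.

May 2289: 31 − 15 = 16 days remain.
Then June (30), July (31): 30 + 31 = 61 days.
August 1–16, 2289: 16 days.
Total: 16 + 61 + 16 = 93 days.

93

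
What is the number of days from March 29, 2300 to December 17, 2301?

March 29, 2300 → March 29, 2301: 365 days.
March 2301: 31 − 29 = 2 days remain.
Then April (30), May (31), June (30), July (31), August (31), September (30), October (31), November (30): 30 + 31 + 30 + 31 + 31 + 30 + 31 + 30 = 244 days.
December 1–17, 2301: 17 days.
Residual: 263 days.
Total: 628 days.

628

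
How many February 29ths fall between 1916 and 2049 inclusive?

34

Years divisible by 4: 1916, 1920, …, 2048 — 34 in all.
2000 is divisible by 400, so still leap.
No century exceptions apply. Count: 34.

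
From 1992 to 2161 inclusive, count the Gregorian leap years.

42

Years divisible by 4: 1992, 1996, …, 2160 — 43 in all.
Of these, 2100 is divisible by 100 but not 400, so not leap.
2000 is divisible by 400, so still leap.
Leap years: 43 − 1 = 42.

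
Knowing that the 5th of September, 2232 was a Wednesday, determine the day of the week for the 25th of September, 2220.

Monday

Count forward from the earlier date (September 25, 2220) to the later (September 5, 2232):
From September 25, 2220 to September 25, 2231: 11 years, of which 2 contain a Feb 29 — 9×365 + 2×366 = 4017 days.
September 2231: 30 − 25 = 5 days remain.
Then 11 full months totalling 336 days.
September 1–5, 2232: 5 days.
Residual: 346 days.
Total: 4363 days.
4363 mod 7 = 2, so 2 days before Wednesday is Monday.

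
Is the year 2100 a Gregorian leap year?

2100 is not a leap year (divisible by 100 but not 400).

No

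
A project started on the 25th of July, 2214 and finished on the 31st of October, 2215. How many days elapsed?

463

July 2214: 31 − 25 = 6 days remain.
Then 14 full months totalling 426 days.
October 1–31, 2215: 31 days.
Total: 6 + 426 + 31 = 463 days.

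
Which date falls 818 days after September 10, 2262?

December 6, 2264

Count 818 days after September 10, 2262:
September 10, 2262 → September 10, 2263: 365 days.
September 10, 2263 → September 10, 2264: 366 days (2264 is a leap year).
September 2264: 30 − 10 = 20 days remain.
Then October (31), November (30): 31 + 30 = 61 days.
December 1–6, 2264: 6 days.
Residual: 87 days.
Total: 818 days.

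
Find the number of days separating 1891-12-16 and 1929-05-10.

13659

From December 16, 1891 to December 16, 1928: 37 years, of which 9 contain a Feb 29 — 28×365 + 9×366 = 13514 days.
(1900 is not a leap year (divisible by 100 but not 400).)
December 1928: 31 − 16 = 15 days remain.
Then January (31), February 1929 (28), March (31), April (30): 31 + 28 + 31 + 30 = 120 days.
May 1–10, 1929: 10 days.
Residual: 145 days.
Total: 13659 days.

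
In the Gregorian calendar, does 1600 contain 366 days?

1600 is a leap year (divisible by 400).

Yes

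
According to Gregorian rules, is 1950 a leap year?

No

1950 is not a leap year.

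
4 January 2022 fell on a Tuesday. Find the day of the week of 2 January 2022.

Sunday

Count forward from the earlier date (January 2, 2022) to the later (January 4, 2022):
Within January 2022: 4 − 2 = 2 days.
2 mod 7 = 2, so 2 days before Tuesday is Sunday.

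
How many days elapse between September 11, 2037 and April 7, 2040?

939

September 11, 2037 → September 11, 2038: 365 days.
September 11, 2038 → September 11, 2039: 365 days.
September 2039: 30 − 11 = 19 days remain.
Then October (31), November (30), December (31), January (31), February 2040 (29), March (31): 31 + 30 + 31 + 31 + 29 + 31 = 183 days.
April 1–7, 2040: 7 days.
Residual: 209 days.
Total: 939 days.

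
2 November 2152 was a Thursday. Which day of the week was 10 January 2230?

Sunday

From November 2, 2152 to November 2, 2229: 77 years, of which 18 contain a Feb 29 — 59×365 + 18×366 = 28123 days.
(2200 is not a leap year (divisible by 100 but not 400).)
November 2229: 30 − 2 = 28 days remain.
Then December (31): 31 days.
January 1–10, 2230: 10 days.
Residual: 69 days.
Total: 28192 days.
28192 mod 7 = 3, so 3 days after Thursday is Sunday.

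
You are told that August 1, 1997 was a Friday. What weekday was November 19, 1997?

Wednesday

August 1997: 31 − 1 = 30 days remain.
Then September (30), October (31): 30 + 31 = 61 days.
November 1–19, 1997: 19 days.
Total: 30 + 61 + 19 = 110 days.
110 mod 7 = 5, so 5 days after Friday is Wednesday.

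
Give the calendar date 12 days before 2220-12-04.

2220-11-22

Count 12 days before December 4, 2220:
November 2220: 30 − 22 = 8 days remain.
December 1–4, 2220: 4 days.
Total: 8 + 4 = 12 days.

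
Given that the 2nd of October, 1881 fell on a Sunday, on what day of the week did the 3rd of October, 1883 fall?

October 1881: 31 − 2 = 29 days remain.
Then 23 full months totalling 699 days.
October 1–3, 1883: 3 days.
Total: 29 + 699 + 3 = 731 days.
731 mod 7 = 3, so 3 days after Sunday is Wednesday.

Wednesday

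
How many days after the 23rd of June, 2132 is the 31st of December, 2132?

191

June 2132: 30 − 23 = 7 days remain.
Then July (31), August (31), September (30), October (31), November (30): 31 + 31 + 30 + 31 + 30 = 153 days.
December 1–31, 2132: 31 days.
Total: 7 + 153 + 31 = 191 days.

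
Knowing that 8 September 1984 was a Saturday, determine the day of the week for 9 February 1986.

Sunday

September 1984: 30 − 8 = 22 days remain.
Then 16 full months totalling 488 days.
February 1–9, 1986: 9 days (1986 is not a leap year).
Total: 22 + 488 + 9 = 519 days.
519 mod 7 = 1, so 1 day after Saturday is Sunday.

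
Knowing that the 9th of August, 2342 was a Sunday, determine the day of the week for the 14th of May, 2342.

Count forward from the earlier date (May 14, 2342) to the later (August 9, 2342):
May 2342: 31 − 14 = 17 days remain.
Then June (30), July (31): 30 + 31 = 61 days.
August 1–9, 2342: 9 days.
Total: 17 + 61 + 9 = 87 days.
87 mod 7 = 3, so 3 days before Sunday is Thursday.

Thursday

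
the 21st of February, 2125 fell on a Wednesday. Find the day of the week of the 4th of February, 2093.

Wednesday

Count forward from the earlier date (February 4, 2093) to the later (February 21, 2125):
Day-of-year of February 4, 2093: 35.
Day-of-year of February 21, 2125: 52.
2093 has 365 days, so 365 − 35 = 330 days remain in 2093.
Full years 2094–2124: 24 common + 7 leap = 24×365 + 7×366 = 11322 days.
Total: 330 + 11322 + 52 = 11704 days.
11704 is a multiple of 7, so the 4th of February, 2093 falls on the same weekday: Wednesday.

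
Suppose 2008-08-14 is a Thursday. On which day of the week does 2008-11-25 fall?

August 2008: 31 − 14 = 17 days remain.
Then September (30), October (31): 30 + 31 = 61 days.
November 1–25, 2008: 25 days.
Total: 17 + 61 + 25 = 103 days.
103 mod 7 = 5, so 5 days after Thursday is Tuesday.

Tuesday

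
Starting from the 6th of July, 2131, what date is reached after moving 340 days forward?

the 10th of June, 2132

Count 340 days after July 6, 2131:
July 2131: 31 − 6 = 25 days remain.
Then 10 full months totalling 305 days.
June 1–10, 2132: 10 days.
Total: 25 + 305 + 10 = 340 days.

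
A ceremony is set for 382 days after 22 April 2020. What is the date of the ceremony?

9 May 2021

Count 382 days after April 22, 2020:
April 22, 2020 → April 22, 2021: 365 days.
April 2021: 30 − 22 = 8 days remain.
May 1–9, 2021: 9 days.
Residual: 17 days.
Total: 382 days.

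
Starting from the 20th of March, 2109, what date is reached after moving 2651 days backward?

the 16th of December, 2101

Count 2651 days before March 20, 2109:
Day-of-year of December 16, 2101: 350.
Day-of-year of March 20, 2109: 79.
2101 has 365 days, so 365 − 350 = 15 days remain in 2101.
Full years 2102–2108: 5 common + 2 leap = 5×365 + 2×366 = 2557 days.
Total: 15 + 2557 + 79 = 2651 days.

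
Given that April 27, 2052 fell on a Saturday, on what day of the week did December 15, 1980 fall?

Count forward from the earlier date (December 15, 1980) to the later (April 27, 2052):
From December 15, 1980 to December 15, 2051: 71 years, of which 17 contain a Feb 29 — 54×365 + 17×366 = 25932 days.
(2000 is a leap year (divisible by 400).)
December 2051: 31 − 15 = 16 days remain.
Then January (31), February 2052 (29), March (31): 31 + 29 + 31 = 91 days.
April 1–27, 2052: 27 days.
Residual: 134 days.
Total: 26066 days.
26066 mod 7 = 5, so 5 days before Saturday is Monday.

Monday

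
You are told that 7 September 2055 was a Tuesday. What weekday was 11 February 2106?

Thursday

From September 7, 2055 to September 7, 2105: 50 years, of which 12 contain a Feb 29 — 38×365 + 12×366 = 18262 days.
(2100 is not a leap year (divisible by 100 but not 400).)
September 2105: 30 − 7 = 23 days remain.
Then October (31), November (30), December (31), January (31): 31 + 30 + 31 + 31 = 123 days.
February 1–11, 2106: 11 days (2106 is not a leap year).
Residual: 157 days.
Total: 18419 days.
18419 mod 7 = 2, so 2 days after Tuesday is Thursday.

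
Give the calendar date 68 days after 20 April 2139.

27 June 2139

Count 68 days after April 20, 2139:
April 2139: 30 − 20 = 10 days remain.
Then May (31): 31 days.
June 1–27, 2139: 27 days.
Total: 10 + 31 + 27 = 68 days.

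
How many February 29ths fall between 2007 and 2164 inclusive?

39

Years divisible by 4: 2008, 2012, …, 2164 — 40 in all.
Of these, 2100 is divisible by 100 but not 400, so not leap.
Leap years: 40 − 1 = 39.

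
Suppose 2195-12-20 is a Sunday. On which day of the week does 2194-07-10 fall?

Thursday

Count forward from the earlier date (July 10, 2194) to the later (December 20, 2195):
July 10, 2194 → July 10, 2195: 365 days.
July 2195: 31 − 10 = 21 days remain.
Then August (31), September (30), October (31), November (30): 31 + 30 + 31 + 30 = 122 days.
December 1–20, 2195: 20 days.
Residual: 163 days.
Total: 528 days.
528 mod 7 = 3, so 3 days before Sunday is Thursday.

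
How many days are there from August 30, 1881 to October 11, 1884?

1138

Day-of-year of August 30, 1881: 242.
Day-of-year of October 11, 1884: 285.
1881 has 365 days, so 365 − 242 = 123 days remain in 1881.
Full years: 1882: 365; 1883: 365. Sum = 730.
Total: 123 + 730 + 285 = 1138 days.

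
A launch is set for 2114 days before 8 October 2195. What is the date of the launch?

24 December 2189

Count 2114 days before October 8, 2195:
December 24, 2189 → December 24, 2190: 365 days.
December 24, 2190 → December 24, 2191: 365 days.
December 24, 2191 → December 24, 2192: 366 days (2192 is a leap year).
December 24, 2192 → December 24, 2193: 365 days.
December 24, 2193 → December 24, 2194: 365 days.
December 2194: 31 − 24 = 7 days remain.
Then 9 full months totalling 273 days.
October 1–8, 2195: 8 days.
Residual: 288 days.
Total: 2114 days.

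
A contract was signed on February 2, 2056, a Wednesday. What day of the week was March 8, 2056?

February 2056: 29 − 2 = 27 days remain (2056 is a leap year, so February has 29 days).
March 1–8, 2056: 8 days.
Total: 27 + 8 = 35 days.
35 is a multiple of 7, so March 8, 2056 falls on the same weekday: Wednesday.

Wednesday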